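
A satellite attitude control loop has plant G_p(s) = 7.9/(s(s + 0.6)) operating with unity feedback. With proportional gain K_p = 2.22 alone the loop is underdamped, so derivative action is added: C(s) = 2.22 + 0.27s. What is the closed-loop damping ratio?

ζ = 0.326

Forward path: (2.22 + 0.27s)·7.9/(s(s+0.6)). The closed-loop characteristic equation is s² + (0.6 + 7.9·0.27)s + 7.9·2.22 = 0.
That is s² + 2.733s + 17.54 = 0, so ω_n = 4.188 rad/s and ζ = 2.733/(2·4.188) = 0.3263.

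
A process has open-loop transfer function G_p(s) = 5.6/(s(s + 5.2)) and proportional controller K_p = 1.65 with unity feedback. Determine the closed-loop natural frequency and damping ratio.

The closed-loop denominator is s(s+5.2) + 1.65·5.6 = s² + 5.2s + 9.24.
So ω_n² = 9.24 ⇒ ω_n = 3.04 rad/s, and ζ = 5.2/(2ω_n) = 0.855.

ω_n = 3.04 rad/s, ζ = 0.855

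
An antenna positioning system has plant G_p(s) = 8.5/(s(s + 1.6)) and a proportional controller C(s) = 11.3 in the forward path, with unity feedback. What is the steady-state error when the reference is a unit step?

0

The open loop C(s)G_p(s) has a pole at the origin (type 1), so the static position error constant is infinite and e_ss = 1/(1+∞) = 0.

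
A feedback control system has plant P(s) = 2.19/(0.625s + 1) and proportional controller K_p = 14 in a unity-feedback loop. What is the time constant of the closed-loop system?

Closed loop: T(s) = K_p·P/(1+K_p·P) = 30.66/(0.625s + 1 + 30.66), with pole at s = −(1 + 30.66)/0.625 = −50.66.
Closed-loop time constant τ = 1/50.66 = 0.0197 s.

τ = 0.0197 s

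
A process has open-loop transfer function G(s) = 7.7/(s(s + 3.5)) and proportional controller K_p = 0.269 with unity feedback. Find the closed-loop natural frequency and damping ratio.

The closed-loop denominator is s(s+3.5) + 0.269·7.7 = s² + 3.5s + 2.071.
Matching s² + 2ζω_n s + ω_n²: ω_n = √2.071 = 1.439 rad/s and 2ζω_n = 3.5, so ζ = 3.5/(2·1.439) = 1.22.

ω_n = 1.44 rad/s, ζ = 1.22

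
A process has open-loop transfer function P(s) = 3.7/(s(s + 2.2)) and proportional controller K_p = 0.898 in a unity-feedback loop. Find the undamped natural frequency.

ω_n = 1.82 rad/s

1 + K_p·P(s) = 0 gives s² + 2.2s + 3.323 = 0.
Matching s² + 2ζω_n s + ω_n²: ω_n = √3.323 = 1.823 rad/s and 2ζω_n = 2.2, so ζ = 2.2/(2·1.823) = 0.603.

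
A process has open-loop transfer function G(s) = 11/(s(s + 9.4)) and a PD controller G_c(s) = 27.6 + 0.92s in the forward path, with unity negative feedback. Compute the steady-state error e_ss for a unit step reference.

The open loop G_c(s)G(s) has a pole at the origin (type 1), so the static position error constant is infinite and e_ss = 1/(1+∞) = 0.

0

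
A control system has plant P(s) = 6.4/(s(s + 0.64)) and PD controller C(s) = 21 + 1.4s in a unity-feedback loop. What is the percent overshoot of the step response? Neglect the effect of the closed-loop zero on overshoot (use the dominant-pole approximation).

24%

Forward path: (21 + 1.4s)·6.4/(s(s+0.64)). The closed-loop characteristic equation is s² + (0.64 + 6.4·1.4)s + 6.4·21 = 0.
That is s² + 9.6s + 134.4 = 0, so ω_n = 11.59 rad/s and ζ = 9.6/(2·11.59) = 0.414.
%OS = 100·exp(−πζ/√(1−ζ²)) = 24%.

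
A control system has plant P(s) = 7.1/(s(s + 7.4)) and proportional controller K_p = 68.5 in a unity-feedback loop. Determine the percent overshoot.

58.6%

From 1 + K_pP(s) = 0: s² + 7.4s + 486.3 = 0 ⇒ ω_n = 22.05, ζ = 0.1678.
%OS = 100·exp(−πζ/√(1−ζ²)) = 100·exp(−π·0.1678/√0.9719) = 58.6%.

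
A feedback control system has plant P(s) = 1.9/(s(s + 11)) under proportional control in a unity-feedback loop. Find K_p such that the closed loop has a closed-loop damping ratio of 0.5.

K_p = 63.7

Closed-loop characteristic equation: s² + 11s + K_p·1.9 = 0.
So ω_n = √(1.9K_p) and 2ζω_n = 11, giving ζ = 11/(2√(1.9K_p)).
Setting ζ = 0.5: √(1.9K_p) = 11/(2·0.5) = 11, so K_p = 121/1.9 = 63.7.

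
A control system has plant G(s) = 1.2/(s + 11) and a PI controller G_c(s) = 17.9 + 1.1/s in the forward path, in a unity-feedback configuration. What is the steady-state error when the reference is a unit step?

0

The open loop G_c(s)G(s) has a pole at the origin (type 1), so the static position error constant is infinite and e_ss = 1/(1+∞) = 0.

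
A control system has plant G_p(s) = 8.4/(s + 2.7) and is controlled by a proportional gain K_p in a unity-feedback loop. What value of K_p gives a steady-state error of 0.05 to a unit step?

Steady-state error for a unit step on this type-0 loop is 1/(1 + K_p·G_p(0)).
G_p(0) = 3.111. Require 1/(1 + K_p·3.111) = 0.05, so 1 + 3.111·K_p = 20.
K_p = (20 − 1)/3.111 = 6.11.

K_p = 6.11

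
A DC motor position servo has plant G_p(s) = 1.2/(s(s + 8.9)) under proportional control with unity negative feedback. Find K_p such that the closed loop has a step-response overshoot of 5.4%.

K_p = 35.6

From %OS = 100·exp(−πζ/√(1−ζ²)) = 5.4%, ζ = −ln(0.054)/√(π²+ln²(0.054)) = 0.6806.
Characteristic equation s² + 8.9s + 1.2K_p = 0 gives ζ = 8.9/(2√(1.2K_p)).
Setting ζ = 0.6806: √(1.2K_p) = 8.9/(2·0.6806) = 6.538, so K_p = 42.74/1.2 = 35.6.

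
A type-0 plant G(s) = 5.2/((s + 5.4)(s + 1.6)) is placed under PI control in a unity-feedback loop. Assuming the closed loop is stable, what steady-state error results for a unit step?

0

The PI controller's integrator makes the forward path type 1, so e_ss to a step is zero.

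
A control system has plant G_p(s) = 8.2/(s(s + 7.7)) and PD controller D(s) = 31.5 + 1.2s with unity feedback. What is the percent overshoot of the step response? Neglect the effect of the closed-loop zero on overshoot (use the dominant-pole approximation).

12.9%

Forward path: (31.5 + 1.2s)·8.2/(s(s+7.7)). The closed-loop characteristic equation is s² + (7.7 + 8.2·1.2)s + 8.2·31.5 = 0.
That is s² + 17.54s + 258.3 = 0, so ω_n = 16.07 rad/s and ζ = 17.54/(2·16.07) = 0.5457.
%OS = 100·exp(−πζ/√(1−ζ²)) = 12.9%.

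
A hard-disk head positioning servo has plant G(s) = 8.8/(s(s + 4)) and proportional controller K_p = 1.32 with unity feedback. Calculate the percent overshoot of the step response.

From 1 + K_pG(s) = 0: s² + 4s + 11.62 = 0 ⇒ ω_n = 3.408, ζ = 0.5868.
%OS = 100·exp(−πζ/√(1−ζ²)) = 100·exp(−π·0.5868/√0.6556) = 10.3%.

10.3%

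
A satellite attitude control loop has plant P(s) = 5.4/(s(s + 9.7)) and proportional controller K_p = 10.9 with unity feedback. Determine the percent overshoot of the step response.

From 1 + K_pP(s) = 0: s² + 9.7s + 58.86 = 0 ⇒ ω_n = 7.672, ζ = 0.6322.
%OS = 100·exp(−πζ/√(1−ζ²)) = 100·exp(−π·0.6322/√0.6004) = 7.71%.

7.71%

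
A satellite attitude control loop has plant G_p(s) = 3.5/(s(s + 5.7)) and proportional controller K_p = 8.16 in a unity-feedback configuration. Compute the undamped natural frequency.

ω_n = 5.34 rad/s

With unity feedback the closed-loop characteristic equation is s² + 5.7s + 8.16·3.5 = s² + 5.7s + 28.56 = 0.
Matching s² + 2ζω_n s + ω_n²: ω_n = √28.56 = 5.344 rad/s and 2ζω_n = 5.7, so ζ = 5.7/(2·5.344) = 0.533.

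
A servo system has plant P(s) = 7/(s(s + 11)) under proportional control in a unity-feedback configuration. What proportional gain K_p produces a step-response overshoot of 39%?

K_p = 52.4

From %OS = 100·exp(−πζ/√(1−ζ²)) = 39%, ζ = −ln(0.39)/√(π²+ln²(0.39)) = 0.2871.
Characteristic equation s² + 11s + 7K_p = 0 gives ζ = 11/(2√(7K_p)).
Setting ζ = 0.2871: √(7K_p) = 11/(2·0.2871) = 19.16, so K_p = 367/7 = 52.4.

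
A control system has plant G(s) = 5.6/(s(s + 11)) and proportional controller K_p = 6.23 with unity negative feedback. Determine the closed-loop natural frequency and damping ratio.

The closed-loop denominator is s(s+11) + 6.23·5.6 = s² + 11s + 34.89.
So ω_n² = 34.89 ⇒ ω_n = 5.907 rad/s, and ζ = 11/(2ω_n) = 0.931.

ω_n = 5.91 rad/s, ζ = 0.931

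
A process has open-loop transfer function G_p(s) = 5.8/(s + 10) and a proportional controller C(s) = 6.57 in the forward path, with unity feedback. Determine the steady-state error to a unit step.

0.208

The loop is type 0. Static position error constant K_pos = C(0)·G_p(0) = 6.57·0.58 = 3.811.
Steady-state error to a unit step: e_ss = 1/(1+K_pos) = 1/4.811 = 0.208.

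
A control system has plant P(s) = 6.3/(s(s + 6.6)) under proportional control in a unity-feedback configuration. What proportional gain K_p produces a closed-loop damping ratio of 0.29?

K_p = 20.6

Closed-loop characteristic equation: s² + 6.6s + K_p·6.3 = 0.
So ω_n = √(6.3K_p) and 2ζω_n = 6.6, giving ζ = 6.6/(2√(6.3K_p)).
Setting ζ = 0.29: √(6.3K_p) = 6.6/(2·0.29) = 11.38, so K_p = 129.5/6.3 = 20.6.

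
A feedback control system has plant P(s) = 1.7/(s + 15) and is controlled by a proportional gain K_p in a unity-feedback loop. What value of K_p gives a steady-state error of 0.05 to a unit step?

Steady-state error for a unit step on this type-0 loop is 1/(1 + K_p·P(0)).
P(0) = 0.1133. Require 1/(1 + K_p·0.1133) = 0.05, so 1 + 0.1133·K_p = 20.
K_p = (20 − 1)/0.1133 = 168.

K_p = 168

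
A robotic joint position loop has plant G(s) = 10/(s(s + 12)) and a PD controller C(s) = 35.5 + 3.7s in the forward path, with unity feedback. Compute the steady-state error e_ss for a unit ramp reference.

The loop has one pole at the origin (type 1). Velocity error constant K_v = lim_{s→0} s·C(s)G(s) = 35.5·10/12 = 29.58.
Steady-state error to a unit ramp: e_ss = 1/K_v = 0.0338.

0.0338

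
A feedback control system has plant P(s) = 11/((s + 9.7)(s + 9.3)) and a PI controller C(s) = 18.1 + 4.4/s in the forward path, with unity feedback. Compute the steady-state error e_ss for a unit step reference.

The open loop C(s)P(s) has a pole at the origin (type 1), so the static position error constant is infinite and e_ss = 1/(1+∞) = 0.

0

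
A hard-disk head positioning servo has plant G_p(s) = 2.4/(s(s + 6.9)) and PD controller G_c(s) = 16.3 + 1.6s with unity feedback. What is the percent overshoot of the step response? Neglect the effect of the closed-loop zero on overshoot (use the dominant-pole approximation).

Forward path: (16.3 + 1.6s)·2.4/(s(s+6.9)). The closed-loop characteristic equation is s² + (6.9 + 2.4·1.6)s + 2.4·16.3 = 0.
That is s² + 10.74s + 39.12 = 0, so ω_n = 6.255 rad/s and ζ = 10.74/(2·6.255) = 0.8586.
%OS = 100·exp(−πζ/√(1−ζ²)) = 0.519%.

0.519%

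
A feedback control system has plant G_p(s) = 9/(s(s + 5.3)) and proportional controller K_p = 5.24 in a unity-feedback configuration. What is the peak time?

From 1 + K_pG_p(s) = 0: s² + 5.3s + 47.16 = 0 ⇒ ω_n = 6.867, ζ = 0.3859.
Damped frequency ω_d = ω_n√(1−ζ²) = 6.335 rad/s, so peak time T_p = π/ω_d = 0.496 s.

T_p = 0.496 s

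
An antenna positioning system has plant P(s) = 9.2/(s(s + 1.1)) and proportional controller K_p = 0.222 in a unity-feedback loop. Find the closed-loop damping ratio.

ζ = 0.385

With unity feedback the closed-loop characteristic equation is s² + 1.1s + 0.222·9.2 = s² + 1.1s + 2.042 = 0.
Matching s² + 2ζω_n s + ω_n²: ω_n = √2.042 = 1.429 rad/s and 2ζω_n = 1.1, so ζ = 1.1/(2·1.429) = 0.385.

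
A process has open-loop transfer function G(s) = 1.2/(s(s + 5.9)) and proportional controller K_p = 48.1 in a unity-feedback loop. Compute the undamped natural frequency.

ω_n = 7.6 rad/s

1 + K_p·G(s) = 0 gives s² + 5.9s + 57.72 = 0.
Matching s² + 2ζω_n s + ω_n²: ω_n = √57.72 = 7.597 rad/s and 2ζω_n = 5.9, so ζ = 5.9/(2·7.597) = 0.388.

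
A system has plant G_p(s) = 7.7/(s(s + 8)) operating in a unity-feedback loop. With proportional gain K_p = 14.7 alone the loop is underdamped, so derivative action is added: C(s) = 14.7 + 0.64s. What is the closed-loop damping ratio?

Forward path: (14.7 + 0.64s)·7.7/(s(s+8)). The closed-loop characteristic equation is s² + (8 + 7.7·0.64)s + 7.7·14.7 = 0.
That is s² + 12.93s + 113.2 = 0, so ω_n = 10.64 rad/s and ζ = 12.93/(2·10.64) = 0.6076.

ζ = 0.608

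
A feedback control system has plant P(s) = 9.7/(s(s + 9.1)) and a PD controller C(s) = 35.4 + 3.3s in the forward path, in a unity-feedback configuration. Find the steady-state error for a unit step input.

The open loop C(s)P(s) has a pole at the origin (type 1), so the static position error constant is infinite and e_ss = 1/(1+∞) = 0.

0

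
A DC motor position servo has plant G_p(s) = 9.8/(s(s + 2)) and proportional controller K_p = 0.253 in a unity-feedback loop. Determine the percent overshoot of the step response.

7.56%

Closed-loop characteristic equation: s² + 2s + 2.479 = 0, so ω_n = 1.575 rad/s and ζ = 2/(2·1.575) = 0.6351.
%OS = 100·exp(−πζ/√(1−ζ²)) = 100·exp(−π·0.6351/√0.5967) = 7.56%.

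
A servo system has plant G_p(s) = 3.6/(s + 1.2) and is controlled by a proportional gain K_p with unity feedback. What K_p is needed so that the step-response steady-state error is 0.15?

K_p = 1.89

For a type-0 loop with proportional control, e_ss = 1/(1 + K_p·G_p(0)).
G_p(0) = 3. Require 1/(1 + K_p·3) = 0.15, so 1 + 3·K_p = 6.667.
K_p = (6.667 − 1)/3 = 1.89.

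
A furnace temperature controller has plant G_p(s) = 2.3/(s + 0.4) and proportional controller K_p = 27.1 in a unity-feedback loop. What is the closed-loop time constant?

τ = 0.0159 s

Closed-loop transfer function: T(s) = K_p·G_p(s)/(1 + K_p·G_p(s)) = 62.33/(s + 0.4 + 62.33) = 62.33/(s + 62.73).
Time constant τ = 1/62.73 = 0.0159 s.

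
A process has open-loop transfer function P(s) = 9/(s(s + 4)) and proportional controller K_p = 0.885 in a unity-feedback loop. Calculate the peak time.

The closed-loop denominator s² + 4s + 7.965 gives ω_n = √7.965 = 2.822 and ζ = 4/(2ω_n) = 0.7087.
Damped frequency ω_d = ω_n√(1−ζ²) = 1.991 rad/s, so peak time T_p = π/ω_d = 1.58 s.

T_p = 1.58 s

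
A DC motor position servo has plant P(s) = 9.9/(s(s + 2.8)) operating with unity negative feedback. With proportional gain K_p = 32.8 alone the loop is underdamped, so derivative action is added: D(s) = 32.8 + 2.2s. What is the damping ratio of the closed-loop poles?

ζ = 0.682

Forward path: (32.8 + 2.2s)·9.9/(s(s+2.8)). The closed-loop characteristic equation is s² + (2.8 + 9.9·2.2)s + 9.9·32.8 = 0.
That is s² + 24.58s + 324.7 = 0, so ω_n = 18.02 rad/s and ζ = 24.58/(2·18.02) = 0.682.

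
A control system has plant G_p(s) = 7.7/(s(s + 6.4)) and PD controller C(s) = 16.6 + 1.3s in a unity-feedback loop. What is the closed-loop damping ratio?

ζ = 0.726

Forward path: (16.6 + 1.3s)·7.7/(s(s+6.4)). The closed-loop characteristic equation is s² + (6.4 + 7.7·1.3)s + 7.7·16.6 = 0.
That is s² + 16.41s + 127.8 = 0, so ω_n = 11.31 rad/s and ζ = 16.41/(2·11.31) = 0.7257.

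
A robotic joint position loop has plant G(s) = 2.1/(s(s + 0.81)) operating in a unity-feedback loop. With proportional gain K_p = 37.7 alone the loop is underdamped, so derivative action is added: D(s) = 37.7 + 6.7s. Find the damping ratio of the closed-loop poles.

Forward path: (37.7 + 6.7s)·2.1/(s(s+0.81)). The closed-loop characteristic equation is s² + (0.81 + 2.1·6.7)s + 2.1·37.7 = 0.
That is s² + 14.88s + 79.17 = 0, so ω_n = 8.898 rad/s and ζ = 14.88/(2·8.898) = 0.8362.

ζ = 0.836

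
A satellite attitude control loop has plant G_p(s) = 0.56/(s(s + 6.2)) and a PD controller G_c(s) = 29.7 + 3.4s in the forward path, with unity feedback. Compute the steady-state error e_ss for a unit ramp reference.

The loop has one pole at the origin (type 1). Velocity error constant K_v = lim_{s→0} s·G_c(s)G_p(s) = 29.7·0.56/6.2 = 2.683.
Steady-state error to a unit ramp: e_ss = 1/K_v = 0.373.

0.373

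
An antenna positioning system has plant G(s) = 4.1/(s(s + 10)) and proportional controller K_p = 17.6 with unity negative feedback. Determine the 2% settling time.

T_s ≈ 0.8 s

The closed-loop denominator s² + 10s + 72.16 gives ω_n = √72.16 = 8.495 and ζ = 10/(2ω_n) = 0.5886.
2% settling time T_s ≈ 4/(ζω_n) = 4/5 = 0.8 s.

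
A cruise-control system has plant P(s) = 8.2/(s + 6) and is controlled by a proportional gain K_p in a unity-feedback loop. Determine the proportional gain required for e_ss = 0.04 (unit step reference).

K_p = 17.6

Steady-state error for a unit step on this type-0 loop is 1/(1 + K_p·P(0)).
P(0) = 1.367. Require 1/(1 + K_p·1.367) = 0.04, so 1 + 1.367·K_p = 25.
K_p = (25 − 1)/1.367 = 17.6.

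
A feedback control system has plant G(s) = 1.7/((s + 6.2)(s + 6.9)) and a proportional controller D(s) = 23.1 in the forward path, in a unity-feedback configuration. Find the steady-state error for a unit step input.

0.521

The loop is type 0. Static position error constant K_pos = D(0)·G(0) = 23.1·0.03974 = 0.918.
Steady-state error to a unit step: e_ss = 1/(1+K_pos) = 1/1.918 = 0.521.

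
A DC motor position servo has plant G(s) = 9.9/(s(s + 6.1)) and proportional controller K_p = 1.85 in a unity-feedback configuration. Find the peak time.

T_p = 1.05 s

Closed-loop characteristic equation: s² + 6.1s + 18.32 = 0, so ω_n = 4.28 rad/s and ζ = 6.1/(2·4.28) = 0.7127.
Damped frequency ω_d = ω_n√(1−ζ²) = 3.002 rad/s, so peak time T_p = π/ω_d = 1.05 s.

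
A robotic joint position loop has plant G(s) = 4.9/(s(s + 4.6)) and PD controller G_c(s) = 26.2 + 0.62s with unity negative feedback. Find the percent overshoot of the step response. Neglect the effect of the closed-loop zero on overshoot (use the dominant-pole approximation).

Forward path: (26.2 + 0.62s)·4.9/(s(s+4.6)). The closed-loop characteristic equation is s² + (4.6 + 4.9·0.62)s + 4.9·26.2 = 0.
That is s² + 7.638s + 128.4 = 0, so ω_n = 11.33 rad/s and ζ = 7.638/(2·11.33) = 0.3371.
%OS = 100·exp(−πζ/√(1−ζ²)) = 32.5%.

32.5%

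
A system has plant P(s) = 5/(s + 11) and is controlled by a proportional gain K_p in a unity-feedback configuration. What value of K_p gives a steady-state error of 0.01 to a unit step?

K_p = 218

For a type-0 loop with proportional control, e_ss = 1/(1 + K_p·P(0)).
P(0) = 0.4545. Require 1/(1 + K_p·0.4545) = 0.01, so 1 + 0.4545·K_p = 100.
K_p = (100 − 1)/0.4545 = 218.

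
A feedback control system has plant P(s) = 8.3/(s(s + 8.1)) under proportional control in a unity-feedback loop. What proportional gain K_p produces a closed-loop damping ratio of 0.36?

K_p = 15.2

Closed-loop characteristic equation: s² + 8.1s + K_p·8.3 = 0.
So ω_n = √(8.3K_p) and 2ζω_n = 8.1, giving ζ = 8.1/(2√(8.3K_p)).
Setting ζ = 0.36: √(8.3K_p) = 8.1/(2·0.36) = 11.25, so K_p = 126.6/8.3 = 15.2.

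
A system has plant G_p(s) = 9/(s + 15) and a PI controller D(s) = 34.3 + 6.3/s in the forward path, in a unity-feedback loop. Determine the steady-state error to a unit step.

The open loop D(s)G_p(s) has a pole at the origin (type 1), so the static position error constant is infinite and e_ss = 1/(1+∞) = 0.

0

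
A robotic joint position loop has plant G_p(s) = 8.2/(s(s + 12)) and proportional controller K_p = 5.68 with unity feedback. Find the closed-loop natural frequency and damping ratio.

ω_n = 6.82 rad/s, ζ = 0.879

The closed-loop denominator is s(s+12) + 5.68·8.2 = s² + 12s + 46.58.
So ω_n² = 46.58 ⇒ ω_n = 6.825 rad/s, and ζ = 12/(2ω_n) = 0.879.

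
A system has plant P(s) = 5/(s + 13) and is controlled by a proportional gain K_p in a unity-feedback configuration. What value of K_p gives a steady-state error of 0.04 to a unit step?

K_p = 62.4

For a type-0 loop with proportional control, e_ss = 1/(1 + K_p·P(0)).
P(0) = 0.3846. Require 1/(1 + K_p·0.3846) = 0.04, so 1 + 0.3846·K_p = 25.
K_p = (25 − 1)/0.3846 = 62.4.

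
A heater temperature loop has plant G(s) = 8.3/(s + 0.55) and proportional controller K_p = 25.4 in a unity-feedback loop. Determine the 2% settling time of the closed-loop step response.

Closed-loop transfer function: T(s) = K_p·G(s)/(1 + K_p·G(s)) = 210.8/(s + 0.55 + 210.8) = 210.8/(s + 211.4).
Time constant τ = 1/211.4 = 0.004731 s, so the 2% settling time is about 4τ = 0.0189 s.

T_s ≈ 0.0189 s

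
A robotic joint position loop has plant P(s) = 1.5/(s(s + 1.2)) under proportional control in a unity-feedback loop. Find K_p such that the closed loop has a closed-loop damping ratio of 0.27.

K_p = 3.29

Closed-loop characteristic equation: s² + 1.2s + K_p·1.5 = 0.
So ω_n = √(1.5K_p) and 2ζω_n = 1.2, giving ζ = 1.2/(2√(1.5K_p)).
Setting ζ = 0.27: √(1.5K_p) = 1.2/(2·0.27) = 2.222, so K_p = 4.938/1.5 = 3.29.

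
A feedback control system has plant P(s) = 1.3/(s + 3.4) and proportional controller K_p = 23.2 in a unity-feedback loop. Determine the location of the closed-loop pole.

s = -33.56

Closed-loop transfer function: T(s) = K_p·P(s)/(1 + K_p·P(s)) = 30.16/(s + 3.4 + 30.16) = 30.16/(s + 33.56).
The closed-loop pole is at s = −33.56.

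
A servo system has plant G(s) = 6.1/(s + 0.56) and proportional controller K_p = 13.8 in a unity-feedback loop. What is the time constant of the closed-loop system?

τ = 0.0118 s

Closed-loop transfer function: T(s) = K_p·G(s)/(1 + K_p·G(s)) = 84.18/(s + 0.56 + 84.18) = 84.18/(s + 84.74).
Time constant τ = 1/84.74 = 0.0118 s.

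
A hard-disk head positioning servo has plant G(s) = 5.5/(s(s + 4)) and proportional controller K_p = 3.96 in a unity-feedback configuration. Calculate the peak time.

The closed-loop denominator s² + 4s + 21.78 gives ω_n = √21.78 = 4.667 and ζ = 4/(2ω_n) = 0.4285.
Damped frequency ω_d = ω_n√(1−ζ²) = 4.217 rad/s, so peak time T_p = π/ω_d = 0.745 s.

T_p = 0.745 s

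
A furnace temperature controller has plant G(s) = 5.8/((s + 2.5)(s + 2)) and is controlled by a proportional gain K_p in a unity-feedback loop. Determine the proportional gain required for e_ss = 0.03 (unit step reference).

Steady-state error for a unit step on this type-0 loop is 1/(1 + K_p·G(0)).
G(0) = 1.16. Require 1/(1 + K_p·1.16) = 0.03, so 1 + 1.16·K_p = 33.33.
K_p = (33.33 − 1)/1.16 = 27.9.

K_p = 27.9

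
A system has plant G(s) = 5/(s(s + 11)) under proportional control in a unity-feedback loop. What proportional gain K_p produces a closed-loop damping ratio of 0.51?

Closed-loop characteristic equation: s² + 11s + K_p·5 = 0.
So ω_n = √(5K_p) and 2ζω_n = 11, giving ζ = 11/(2√(5K_p)).
Setting ζ = 0.51: √(5K_p) = 11/(2·0.51) = 10.78, so K_p = 116.3/5 = 23.3.

K_p = 23.3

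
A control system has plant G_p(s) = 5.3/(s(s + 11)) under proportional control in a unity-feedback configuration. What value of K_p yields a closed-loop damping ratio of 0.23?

K_p = 108

Closed-loop characteristic equation: s² + 11s + K_p·5.3 = 0.
So ω_n = √(5.3K_p) and 2ζω_n = 11, giving ζ = 11/(2√(5.3K_p)).
Setting ζ = 0.23: √(5.3K_p) = 11/(2·0.23) = 23.91, so K_p = 571.8/5.3 = 108.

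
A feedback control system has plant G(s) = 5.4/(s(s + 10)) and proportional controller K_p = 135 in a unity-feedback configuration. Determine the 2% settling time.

T_s ≈ 0.8 s

Closed-loop characteristic equation: s² + 10s + 729 = 0, so ω_n = 27 rad/s and ζ = 10/(2·27) = 0.1852.
2% settling time T_s ≈ 4/(ζω_n) = 4/5 = 0.8 s.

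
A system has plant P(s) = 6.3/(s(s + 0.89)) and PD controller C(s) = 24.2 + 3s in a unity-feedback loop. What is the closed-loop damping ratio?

Forward path: (24.2 + 3s)·6.3/(s(s+0.89)). The closed-loop characteristic equation is s² + (0.89 + 6.3·3)s + 6.3·24.2 = 0.
That is s² + 19.79s + 152.5 = 0, so ω_n = 12.35 rad/s and ζ = 19.79/(2·12.35) = 0.8014.

ζ = 0.801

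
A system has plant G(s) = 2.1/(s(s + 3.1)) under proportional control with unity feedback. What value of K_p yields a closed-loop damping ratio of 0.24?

Closed-loop characteristic equation: s² + 3.1s + K_p·2.1 = 0.
So ω_n = √(2.1K_p) and 2ζω_n = 3.1, giving ζ = 3.1/(2√(2.1K_p)).
Setting ζ = 0.24: √(2.1K_p) = 3.1/(2·0.24) = 6.458, so K_p = 41.71/2.1 = 19.9.

K_p = 19.9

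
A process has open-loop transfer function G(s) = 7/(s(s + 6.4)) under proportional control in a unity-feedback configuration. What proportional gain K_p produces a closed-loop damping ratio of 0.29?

Closed-loop characteristic equation: s² + 6.4s + K_p·7 = 0.
So ω_n = √(7K_p) and 2ζω_n = 6.4, giving ζ = 6.4/(2√(7K_p)).
Setting ζ = 0.29: √(7K_p) = 6.4/(2·0.29) = 11.03, so K_p = 121.8/7 = 17.4.

K_p = 17.4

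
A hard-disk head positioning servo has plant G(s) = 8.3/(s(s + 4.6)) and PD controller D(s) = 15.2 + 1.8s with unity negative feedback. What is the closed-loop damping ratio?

ζ = 0.87

Forward path: (15.2 + 1.8s)·8.3/(s(s+4.6)). The closed-loop characteristic equation is s² + (4.6 + 8.3·1.8)s + 8.3·15.2 = 0.
That is s² + 19.54s + 126.2 = 0, so ω_n = 11.23 rad/s and ζ = 19.54/(2·11.23) = 0.8698.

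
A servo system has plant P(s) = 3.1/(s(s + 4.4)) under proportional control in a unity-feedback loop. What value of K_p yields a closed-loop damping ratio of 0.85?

K_p = 2.16

Closed-loop characteristic equation: s² + 4.4s + K_p·3.1 = 0.
So ω_n = √(3.1K_p) and 2ζω_n = 4.4, giving ζ = 4.4/(2√(3.1K_p)).
Setting ζ = 0.85: √(3.1K_p) = 4.4/(2·0.85) = 2.588, so K_p = 6.699/3.1 = 2.16.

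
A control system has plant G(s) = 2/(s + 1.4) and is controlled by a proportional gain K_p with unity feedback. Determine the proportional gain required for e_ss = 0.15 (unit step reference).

K_p = 3.97

For a type-0 loop with proportional control, e_ss = 1/(1 + K_p·G(0)).
G(0) = 1.429. Require 1/(1 + K_p·1.429) = 0.15, so 1 + 1.429·K_p = 6.667.
K_p = (6.667 − 1)/1.429 = 3.97.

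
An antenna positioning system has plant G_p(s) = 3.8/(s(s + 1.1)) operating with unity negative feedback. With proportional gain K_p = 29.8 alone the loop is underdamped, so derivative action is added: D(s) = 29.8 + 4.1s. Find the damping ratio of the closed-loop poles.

Forward path: (29.8 + 4.1s)·3.8/(s(s+1.1)). The closed-loop characteristic equation is s² + (1.1 + 3.8·4.1)s + 3.8·29.8 = 0.
That is s² + 16.68s + 113.2 = 0, so ω_n = 10.64 rad/s and ζ = 16.68/(2·10.64) = 0.7837.

ζ = 0.784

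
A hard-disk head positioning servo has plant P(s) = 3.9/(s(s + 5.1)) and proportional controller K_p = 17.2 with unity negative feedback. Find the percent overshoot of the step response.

35.7%

Closed-loop characteristic equation: s² + 5.1s + 67.08 = 0, so ω_n = 8.19 rad/s and ζ = 5.1/(2·8.19) = 0.3113.
%OS = 100·exp(−πζ/√(1−ζ²)) = 100·exp(−π·0.3113/√0.9031) = 35.7%.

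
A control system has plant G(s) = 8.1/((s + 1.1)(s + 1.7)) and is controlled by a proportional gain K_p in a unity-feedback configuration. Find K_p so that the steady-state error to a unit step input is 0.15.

K_p = 1.31

For a type-0 loop with proportional control, e_ss = 1/(1 + K_p·G(0)).
G(0) = 4.332. Require 1/(1 + K_p·4.332) = 0.15, so 1 + 4.332·K_p = 6.667.
K_p = (6.667 − 1)/4.332 = 1.31.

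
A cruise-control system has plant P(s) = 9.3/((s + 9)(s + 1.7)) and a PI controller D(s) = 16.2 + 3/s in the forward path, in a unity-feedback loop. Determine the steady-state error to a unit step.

0

The open loop D(s)P(s) has a pole at the origin (type 1), so the static position error constant is infinite and e_ss = 1/(1+∞) = 0.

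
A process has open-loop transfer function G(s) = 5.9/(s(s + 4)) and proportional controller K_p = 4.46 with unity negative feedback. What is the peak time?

T_p = 0.665 s

The closed-loop denominator s² + 4s + 26.31 gives ω_n = √26.31 = 5.13 and ζ = 4/(2ω_n) = 0.3899.
Damped frequency ω_d = ω_n√(1−ζ²) = 4.724 rad/s, so peak time T_p = π/ω_d = 0.665 s.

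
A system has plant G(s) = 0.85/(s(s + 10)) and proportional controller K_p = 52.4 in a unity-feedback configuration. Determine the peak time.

T_p = 0.711 s

The closed-loop denominator s² + 10s + 44.54 gives ω_n = √44.54 = 6.674 and ζ = 10/(2ω_n) = 0.7492.
Damped frequency ω_d = ω_n√(1−ζ²) = 4.42 rad/s, so peak time T_p = π/ω_d = 0.711 s.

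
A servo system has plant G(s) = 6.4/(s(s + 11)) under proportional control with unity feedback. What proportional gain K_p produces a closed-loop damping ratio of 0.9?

K_p = 5.84

Closed-loop characteristic equation: s² + 11s + K_p·6.4 = 0.
So ω_n = √(6.4K_p) and 2ζω_n = 11, giving ζ = 11/(2√(6.4K_p)).
Setting ζ = 0.9: √(6.4K_p) = 11/(2·0.9) = 6.111, so K_p = 37.35/6.4 = 5.84.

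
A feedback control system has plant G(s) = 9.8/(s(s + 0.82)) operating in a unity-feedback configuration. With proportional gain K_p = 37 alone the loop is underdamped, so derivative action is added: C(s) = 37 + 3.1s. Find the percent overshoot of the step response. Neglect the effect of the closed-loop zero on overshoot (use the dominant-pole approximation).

Forward path: (37 + 3.1s)·9.8/(s(s+0.82)). The closed-loop characteristic equation is s² + (0.82 + 9.8·3.1)s + 9.8·37 = 0.
That is s² + 31.2s + 362.6 = 0, so ω_n = 19.04 rad/s and ζ = 31.2/(2·19.04) = 0.8192.
%OS = 100·exp(−πζ/√(1−ζ²)) = 1.12%.

1.12%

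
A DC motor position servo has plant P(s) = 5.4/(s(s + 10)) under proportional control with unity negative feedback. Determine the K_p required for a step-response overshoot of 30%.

K_p = 36.2

From %OS = 100·exp(−πζ/√(1−ζ²)) = 30%, ζ = −ln(0.3)/√(π²+ln²(0.3)) = 0.3579.
Characteristic equation s² + 10s + 5.4K_p = 0 gives ζ = 10/(2√(5.4K_p)).
Setting ζ = 0.3579: √(5.4K_p) = 10/(2·0.3579) = 13.97, so K_p = 195.2/5.4 = 36.2.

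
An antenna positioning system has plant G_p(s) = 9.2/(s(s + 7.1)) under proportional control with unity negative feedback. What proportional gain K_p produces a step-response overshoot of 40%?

From %OS = 100·exp(−πζ/√(1−ζ²)) = 40%, ζ = −ln(0.4)/√(π²+ln²(0.4)) = 0.28.
Characteristic equation s² + 7.1s + 9.2K_p = 0 gives ζ = 7.1/(2√(9.2K_p)).
Setting ζ = 0.28: √(9.2K_p) = 7.1/(2·0.28) = 12.68, so K_p = 160.7/9.2 = 17.5.

K_p = 17.5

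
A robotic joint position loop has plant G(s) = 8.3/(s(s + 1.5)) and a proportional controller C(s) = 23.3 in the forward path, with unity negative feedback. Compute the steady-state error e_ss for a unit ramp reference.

0.00776

The loop has one pole at the origin (type 1). Velocity error constant K_v = lim_{s→0} s·C(s)G(s) = 23.3·8.3/1.5 = 128.9.
Steady-state error to a unit ramp: e_ss = 1/K_v = 0.00776.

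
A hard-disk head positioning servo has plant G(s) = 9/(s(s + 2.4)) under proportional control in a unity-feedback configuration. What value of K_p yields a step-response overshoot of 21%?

From %OS = 100·exp(−πζ/√(1−ζ²)) = 21%, ζ = −ln(0.21)/√(π²+ln²(0.21)) = 0.4449.
Characteristic equation s² + 2.4s + 9K_p = 0 gives ζ = 2.4/(2√(9K_p)).
Setting ζ = 0.4449: √(9K_p) = 2.4/(2·0.4449) = 2.697, so K_p = 7.275/9 = 0.808.

K_p = 0.808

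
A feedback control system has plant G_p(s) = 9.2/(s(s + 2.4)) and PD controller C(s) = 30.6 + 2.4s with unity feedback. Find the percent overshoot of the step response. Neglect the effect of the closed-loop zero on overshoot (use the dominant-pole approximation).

Forward path: (30.6 + 2.4s)·9.2/(s(s+2.4)). The closed-loop characteristic equation is s² + (2.4 + 9.2·2.4)s + 9.2·30.6 = 0.
That is s² + 24.48s + 281.5 = 0, so ω_n = 16.78 rad/s and ζ = 24.48/(2·16.78) = 0.7295.
%OS = 100·exp(−πζ/√(1−ζ²)) = 3.51%.

3.51%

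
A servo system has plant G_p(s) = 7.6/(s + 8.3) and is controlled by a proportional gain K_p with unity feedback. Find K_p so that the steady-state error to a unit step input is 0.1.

K_p = 9.83

Steady-state error for a unit step on this type-0 loop is 1/(1 + K_p·G_p(0)).
G_p(0) = 0.9157. Require 1/(1 + K_p·0.9157) = 0.1, so 1 + 0.9157·K_p = 10.
K_p = (10 − 1)/0.9157 = 9.83.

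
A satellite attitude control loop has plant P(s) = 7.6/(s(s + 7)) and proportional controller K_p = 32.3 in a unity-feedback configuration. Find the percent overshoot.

48.7%

From 1 + K_pP(s) = 0: s² + 7s + 245.5 = 0 ⇒ ω_n = 15.67, ζ = 0.2234.
%OS = 100·exp(−πζ/√(1−ζ²)) = 100·exp(−π·0.2234/√0.9501) = 48.7%.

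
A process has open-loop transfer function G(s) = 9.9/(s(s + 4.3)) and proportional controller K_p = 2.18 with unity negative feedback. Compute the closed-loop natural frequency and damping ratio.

ω_n = 4.65 rad/s, ζ = 0.463

With unity feedback the closed-loop characteristic equation is s² + 4.3s + 2.18·9.9 = s² + 4.3s + 21.58 = 0.
So ω_n² = 21.58 ⇒ ω_n = 4.646 rad/s, and ζ = 4.3/(2ω_n) = 0.463.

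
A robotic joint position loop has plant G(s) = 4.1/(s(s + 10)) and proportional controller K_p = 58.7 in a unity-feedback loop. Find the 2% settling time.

Closed-loop characteristic equation: s² + 10s + 240.7 = 0, so ω_n = 15.51 rad/s and ζ = 10/(2·15.51) = 0.3223.
2% settling time T_s ≈ 4/(ζω_n) = 4/5 = 0.8 s.

T_s ≈ 0.8 s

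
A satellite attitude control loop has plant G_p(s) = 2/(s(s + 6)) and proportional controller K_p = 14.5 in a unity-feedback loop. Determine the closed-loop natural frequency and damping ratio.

ω_n = 5.39 rad/s, ζ = 0.557

1 + K_p·G_p(s) = 0 gives s² + 6s + 29 = 0.
Matching s² + 2ζω_n s + ω_n²: ω_n = √29 = 5.385 rad/s and 2ζω_n = 6, so ζ = 6/(2·5.385) = 0.557.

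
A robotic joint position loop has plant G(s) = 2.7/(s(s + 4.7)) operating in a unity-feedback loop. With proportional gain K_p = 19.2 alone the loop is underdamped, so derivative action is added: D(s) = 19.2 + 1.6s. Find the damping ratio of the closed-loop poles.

ζ = 0.626

Forward path: (19.2 + 1.6s)·2.7/(s(s+4.7)). The closed-loop characteristic equation is s² + (4.7 + 2.7·1.6)s + 2.7·19.2 = 0.
That is s² + 9.02s + 51.84 = 0, so ω_n = 7.2 rad/s and ζ = 9.02/(2·7.2) = 0.6264.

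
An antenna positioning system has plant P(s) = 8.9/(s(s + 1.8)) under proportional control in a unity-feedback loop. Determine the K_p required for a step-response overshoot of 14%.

K_p = 0.323

From %OS = 100·exp(−πζ/√(1−ζ²)) = 14%, ζ = −ln(0.14)/√(π²+ln²(0.14)) = 0.5305.
Characteristic equation s² + 1.8s + 8.9K_p = 0 gives ζ = 1.8/(2√(8.9K_p)).
Setting ζ = 0.5305: √(8.9K_p) = 1.8/(2·0.5305) = 1.696, so K_p = 2.878/8.9 = 0.323.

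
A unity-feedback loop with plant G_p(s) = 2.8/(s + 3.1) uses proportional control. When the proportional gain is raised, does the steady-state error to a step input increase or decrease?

e_ss = 1/(1 + K_p·G_p(0)); a larger K_p raises the denominator, so e_ss decreases.

decrease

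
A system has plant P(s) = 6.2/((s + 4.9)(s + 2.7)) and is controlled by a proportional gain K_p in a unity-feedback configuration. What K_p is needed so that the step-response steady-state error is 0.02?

Steady-state error for a unit step on this type-0 loop is 1/(1 + K_p·P(0)).
P(0) = 0.4686. Require 1/(1 + K_p·0.4686) = 0.02, so 1 + 0.4686·K_p = 50.
K_p = (50 − 1)/0.4686 = 105.

K_p = 105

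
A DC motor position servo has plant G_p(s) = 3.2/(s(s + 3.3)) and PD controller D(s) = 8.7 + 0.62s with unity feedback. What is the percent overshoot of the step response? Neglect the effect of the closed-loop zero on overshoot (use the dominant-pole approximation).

16.2%

Forward path: (8.7 + 0.62s)·3.2/(s(s+3.3)). The closed-loop characteristic equation is s² + (3.3 + 3.2·0.62)s + 3.2·8.7 = 0.
That is s² + 5.284s + 27.84 = 0, so ω_n = 5.276 rad/s and ζ = 5.284/(2·5.276) = 0.5007.
%OS = 100·exp(−πζ/√(1−ζ²)) = 16.2%.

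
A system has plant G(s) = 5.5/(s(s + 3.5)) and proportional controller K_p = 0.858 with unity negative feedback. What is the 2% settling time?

T_s ≈ 2.29 s

Closed-loop characteristic equation: s² + 3.5s + 4.719 = 0, so ω_n = 2.172 rad/s and ζ = 3.5/(2·2.172) = 0.8056.
2% settling time T_s ≈ 4/(ζω_n) = 4/1.75 = 2.29 s.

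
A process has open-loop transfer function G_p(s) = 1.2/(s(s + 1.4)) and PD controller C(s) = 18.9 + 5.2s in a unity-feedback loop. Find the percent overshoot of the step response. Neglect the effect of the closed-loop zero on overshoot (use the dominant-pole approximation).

Forward path: (18.9 + 5.2s)·1.2/(s(s+1.4)). The closed-loop characteristic equation is s² + (1.4 + 1.2·5.2)s + 1.2·18.9 = 0.
That is s² + 7.64s + 22.68 = 0, so ω_n = 4.762 rad/s and ζ = 7.64/(2·4.762) = 0.8021.
%OS = 100·exp(−πζ/√(1−ζ²)) = 1.47%.

1.47%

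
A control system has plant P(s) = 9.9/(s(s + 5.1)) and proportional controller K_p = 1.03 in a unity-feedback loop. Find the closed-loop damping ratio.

ζ = 0.799

With unity feedback the closed-loop characteristic equation is s² + 5.1s + 1.03·9.9 = s² + 5.1s + 10.2 = 0.
Matching s² + 2ζω_n s + ω_n²: ω_n = √10.2 = 3.193 rad/s and 2ζω_n = 5.1, so ζ = 5.1/(2·3.193) = 0.799.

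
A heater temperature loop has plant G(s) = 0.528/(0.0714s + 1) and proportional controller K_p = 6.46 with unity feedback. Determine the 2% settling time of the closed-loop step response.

Closed loop: T(s) = K_p·G/(1+K_p·G) = 3.411/(0.0714s + 1 + 3.411), with pole at s = −(1 + 3.411)/0.0714 = −61.78.
τ = 1/61.78 = 0.01619 s, so 2% settling time ≈ 4τ = 0.0647 s.

T_s ≈ 0.0647 s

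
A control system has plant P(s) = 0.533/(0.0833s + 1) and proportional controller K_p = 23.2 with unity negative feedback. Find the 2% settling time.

Closed loop: T(s) = K_p·P/(1+K_p·P) = 12.37/(0.0833s + 1 + 12.37), with pole at s = −(1 + 12.37)/0.0833 = −160.5.
τ = 1/160.5 = 0.006232 s, so 2% settling time ≈ 4τ = 0.0249 s.

T_s ≈ 0.0249 s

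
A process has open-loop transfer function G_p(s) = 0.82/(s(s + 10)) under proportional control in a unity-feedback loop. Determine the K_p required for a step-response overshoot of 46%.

From %OS = 100·exp(−πζ/√(1−ζ²)) = 46%, ζ = −ln(0.46)/√(π²+ln²(0.46)) = 0.24.
Characteristic equation s² + 10s + 0.82K_p = 0 gives ζ = 10/(2√(0.82K_p)).
Setting ζ = 0.24: √(0.82K_p) = 10/(2·0.24) = 20.84, so K_p = 434.2/0.82 = 529.

K_p = 529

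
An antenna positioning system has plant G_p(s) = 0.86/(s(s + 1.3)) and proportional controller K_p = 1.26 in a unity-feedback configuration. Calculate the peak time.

From 1 + K_pG_p(s) = 0: s² + 1.3s + 1.084 = 0 ⇒ ω_n = 1.041, ζ = 0.6244.
Damped frequency ω_d = ω_n√(1−ζ²) = 0.8131 rad/s, so peak time T_p = π/ω_d = 3.86 s.

T_p = 3.86 s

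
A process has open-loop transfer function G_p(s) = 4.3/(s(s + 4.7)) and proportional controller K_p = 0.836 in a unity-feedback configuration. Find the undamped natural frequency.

With unity feedback the closed-loop characteristic equation is s² + 4.7s + 0.836·4.3 = s² + 4.7s + 3.595 = 0.
Matching s² + 2ζω_n s + ω_n²: ω_n = √3.595 = 1.896 rad/s and 2ζω_n = 4.7, so ζ = 4.7/(2·1.896) = 1.24.

ω_n = 1.9 rad/s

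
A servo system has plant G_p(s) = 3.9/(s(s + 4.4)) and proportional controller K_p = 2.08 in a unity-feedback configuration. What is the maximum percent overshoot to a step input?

2.19%

Closed-loop characteristic equation: s² + 4.4s + 8.112 = 0, so ω_n = 2.848 rad/s and ζ = 4.4/(2·2.848) = 0.7724.
%OS = 100·exp(−πζ/√(1−ζ²)) = 100·exp(−π·0.7724/√0.4034) = 2.19%.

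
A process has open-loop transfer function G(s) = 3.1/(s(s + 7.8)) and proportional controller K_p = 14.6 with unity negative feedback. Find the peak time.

T_p = 0.573 s

From 1 + K_pG(s) = 0: s² + 7.8s + 45.26 = 0 ⇒ ω_n = 6.728, ζ = 0.5797.
Damped frequency ω_d = ω_n√(1−ζ²) = 5.482 rad/s, so peak time T_p = π/ω_d = 0.573 s.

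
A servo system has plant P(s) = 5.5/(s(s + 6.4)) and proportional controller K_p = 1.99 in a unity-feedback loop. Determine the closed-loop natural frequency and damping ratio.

The closed-loop denominator is s(s+6.4) + 1.99·5.5 = s² + 6.4s + 10.95.
Matching s² + 2ζω_n s + ω_n²: ω_n = √10.95 = 3.308 rad/s and 2ζω_n = 6.4, so ζ = 6.4/(2·3.308) = 0.967.

ω_n = 3.31 rad/s, ζ = 0.967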